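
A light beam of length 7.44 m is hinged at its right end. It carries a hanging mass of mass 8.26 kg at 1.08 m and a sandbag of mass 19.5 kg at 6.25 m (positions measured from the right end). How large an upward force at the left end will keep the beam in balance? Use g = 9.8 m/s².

F ≈ 172 N

Sum moments about the right end (the unknown pivot reaction has zero arm there).
Hanging mass: 8.26 × 9.8 = 80.95 N down at 1.08 m → arm 1.08 m, τ = 80.95 × 1.08 = 87.43 N·m counterclockwise.
Sandbag: 19.5 × 9.8 = 191.1 N down at 6.25 m → arm 6.25 m, τ = 191.1 × 6.25 = 1194 N·m counterclockwise.
Net moment of the loads = 1281 N·m counterclockwise.
The upward force F acts at the left end, arm 7.44 m, giving F × 7.44 clockwise.
For rotational equilibrium, F × 7.44 = 1281, so F = 1281 / 7.44 = 172 N.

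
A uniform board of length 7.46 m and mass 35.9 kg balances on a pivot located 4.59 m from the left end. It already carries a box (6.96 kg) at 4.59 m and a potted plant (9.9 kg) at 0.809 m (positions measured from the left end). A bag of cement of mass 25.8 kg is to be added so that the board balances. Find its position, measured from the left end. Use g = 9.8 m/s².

x ≈ 7.24 m from the left end

Take moments about the pivot (at 4.59 m from the left end).
Beam weight: 35.9 × 9.8 = 351.8 N down at 3.73 m → arm 0.86 m, τ = 351.8 × 0.86 = 302.5 N·m counterclockwise.
Box: acts at the pivot, moment arm 0 → no torque.
Potted plant: 9.9 × 9.8 = 97.02 N down at 0.809 m → arm 3.781 m, τ = 97.02 × 3.781 = 366.8 N·m counterclockwise.
Net moment of existing loads = 669.3 N·m counterclockwise.
The bag of cement weighs 25.8 × 9.8 = 252.8 N and must supply an equal clockwise moment, so its lever arm about the pivot is 669.3 / 252.8 = 2.65 m.
That puts it at 4.59 + 2.65 = 7.24 m from the left end.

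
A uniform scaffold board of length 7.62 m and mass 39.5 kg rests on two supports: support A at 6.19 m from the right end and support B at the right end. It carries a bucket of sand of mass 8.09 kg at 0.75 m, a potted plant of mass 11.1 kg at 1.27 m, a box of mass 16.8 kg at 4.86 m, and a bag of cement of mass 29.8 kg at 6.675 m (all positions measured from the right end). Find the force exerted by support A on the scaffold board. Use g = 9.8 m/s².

R_A ≈ 714 N

Sum moments about support B (its reaction then has zero moment arm).
Beam weight: 39.5 × 9.8 = 387.1 N down at 3.81 m → arm 3.81 m, τ = 387.1 × 3.81 = 1475 N·m counterclockwise.
Bucket of sand: 8.09 × 9.8 = 79.28 N down at 0.75 m → arm 0.75 m, τ = 79.28 × 0.75 = 59.46 N·m counterclockwise.
Potted plant: 11.1 × 9.8 = 108.8 N down at 1.27 m → arm 1.27 m, τ = 108.8 × 1.27 = 138.2 N·m counterclockwise.
Box: 16.8 × 9.8 = 164.6 N down at 4.86 m → arm 4.86 m, τ = 164.6 × 4.86 = 800 N·m counterclockwise.
Bag of cement: 29.8 × 9.8 = 292 N down at 6.675 m → arm 6.675 m, τ = 292 × 6.675 = 1949 N·m counterclockwise.
Net load moment about support B = 4422 N·m counterclockwise.
Reaction R at support A is upward at 6.19 m, arm 6.19 m → moment R × 6.19 clockwise.
Στ = 0 ⇒ R × 6.19 = 4422 ⇒ R = 714 N.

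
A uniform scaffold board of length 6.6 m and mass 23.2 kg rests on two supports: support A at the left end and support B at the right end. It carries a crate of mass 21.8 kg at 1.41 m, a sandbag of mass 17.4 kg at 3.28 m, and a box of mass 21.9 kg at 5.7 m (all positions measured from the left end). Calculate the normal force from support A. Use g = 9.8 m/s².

R_A ≈ 397 N

About support B:
Beam weight: 23.2 × 9.8 = 227.4 N down at 3.3 m → arm 3.3 m, τ = 227.4 × 3.3 = 750.4 N·m counterclockwise.
Crate: 21.8 × 9.8 = 213.6 N down at 1.41 m → arm 5.19 m, τ = 213.6 × 5.19 = 1109 N·m counterclockwise.
Sandbag: 17.4 × 9.8 = 170.5 N down at 3.28 m → arm 3.32 m, τ = 170.5 × 3.32 = 566.1 N·m counterclockwise.
Box: 21.9 × 9.8 = 214.6 N down at 5.7 m → arm 0.9 m, τ = 214.6 × 0.9 = 193.1 N·m counterclockwise.
Net load moment about support B = 2619 N·m counterclockwise.
Reaction R at support A is upward at 0 m, arm 6.6 m → moment R × 6.6 clockwise.
For rotational equilibrium, R × 6.6 = 2619, so R = 397 N.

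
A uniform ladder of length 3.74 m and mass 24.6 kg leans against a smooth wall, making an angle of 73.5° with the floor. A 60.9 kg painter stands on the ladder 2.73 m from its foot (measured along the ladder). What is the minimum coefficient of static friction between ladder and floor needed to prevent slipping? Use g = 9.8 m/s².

μ_min ≈ 0.197

About the foot of the ladder:
Ladder weight 24.6×9.8 = 241.1 N acts at 1.87 m along the ladder; its horizontal arm is 1.87·cos73.5° = 0.5311 m → τ = 128 N·m clockwise.
Painter: 60.9×9.8 = 596.8 N at 2.73 m → arm 0.7754 m → τ = 462.8 N·m clockwise.
Wall normal N acts horizontally at the top; its moment arm is the height L sinθ = 3.74·sin73.5° = 3.586 m, counterclockwise.
For rotational equilibrium, N × 3.586 = 590.8, so N = 164.8 N.
ΣFx = 0 ⇒ f = N_wall = 164.8 N. ΣFy = 0 ⇒ N_floor = 837.9 N.
μ_min = f / N_floor = 164.8 / 837.9 = 0.197.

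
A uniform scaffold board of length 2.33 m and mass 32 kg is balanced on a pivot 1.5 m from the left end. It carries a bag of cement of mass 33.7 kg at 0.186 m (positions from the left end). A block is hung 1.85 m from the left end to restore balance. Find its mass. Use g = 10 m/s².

About the pivot (at 1.5 m from the left end):
Beam weight: 32 × 10 = 320 N down at 1.165 m → arm 0.335 m, τ = 320 × 0.335 = 107.2 N·m counterclockwise.
Bag of cement: 33.7 × 10 = 337 N down at 0.186 m → arm 1.314 m, τ = 337 × 1.314 = 442.8 N·m counterclockwise.
Net moment of known loads = 550 N·m counterclockwise.
An unknown mass m at 1.85 m has arm 0.35 m; its moment is m·g·0.35 clockwise.
Setting net torque to zero: m × 10 × 0.35 = 550 → m = 550 / (10 × 0.35) = 157 kg.

m ≈ 157 kg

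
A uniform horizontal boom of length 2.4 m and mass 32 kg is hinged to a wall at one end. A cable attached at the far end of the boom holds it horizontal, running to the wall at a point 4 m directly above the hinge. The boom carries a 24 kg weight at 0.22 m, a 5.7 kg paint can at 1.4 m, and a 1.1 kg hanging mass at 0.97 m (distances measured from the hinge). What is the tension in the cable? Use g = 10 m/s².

Take moments about the hinge.
Beam weight: 32 × 10 = 320 N down at 1.2 m → arm 1.2 m, τ = 320 × 1.2 = 384 N·m clockwise.
Weight: 24 × 10 = 240 N down at 0.22 m → arm 0.22 m, τ = 240 × 0.22 = 52.8 N·m clockwise.
Paint can: 5.7 × 10 = 57 N down at 1.4 m → arm 1.4 m, τ = 57 × 1.4 = 79.8 N·m clockwise.
Hanging mass: 1.1 × 10 = 11 N down at 0.97 m → arm 0.97 m, τ = 11 × 0.97 = 10.67 N·m clockwise.
Total clockwise load moment = 527.3 N·m.
The cable tension T acts at 2.4 m; only its component perpendicular to the boom, T sinθ, produces torque. sinθ = h/√(h²+d²) = 4/√(4²+2.4²) = 0.8575.
Balancing moments: T × 2.4 × 0.8575 = 527.3, giving T = 527.3 / 2.058 = 256 N.

T ≈ 256 N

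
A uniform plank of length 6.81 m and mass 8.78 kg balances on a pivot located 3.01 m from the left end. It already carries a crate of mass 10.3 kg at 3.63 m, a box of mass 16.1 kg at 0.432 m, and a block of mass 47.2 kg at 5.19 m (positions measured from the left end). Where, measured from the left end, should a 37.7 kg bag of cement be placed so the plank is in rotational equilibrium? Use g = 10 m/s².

x ≈ 1.12 m from the left end

Choose the pivot (at 3.01 m from the left end) as the axis so the support reaction has zero arm there.
Beam weight: 8.78 × 10 = 87.8 N down at 3.405 m → arm 0.395 m, τ = 87.8 × 0.395 = 34.68 N·m clockwise.
Crate: 10.3 × 10 = 103 N down at 3.63 m → arm 0.62 m, τ = 103 × 0.62 = 63.86 N·m clockwise.
Box: 16.1 × 10 = 161 N down at 0.432 m → arm 2.578 m, τ = 161 × 2.578 = 415.1 N·m counterclockwise.
Block: 47.2 × 10 = 472 N down at 5.19 m → arm 2.18 m, τ = 472 × 2.18 = 1029 N·m clockwise.
Net moment of existing loads = 712.4 N·m clockwise.
The bag of cement weighs 37.7 × 10 = 377 N and must supply an equal counterclockwise moment, so its lever arm about the pivot is 712.4 / 377 = 1.89 m.
That puts it at 3.01 − 1.89 = 1.12 m from the left end.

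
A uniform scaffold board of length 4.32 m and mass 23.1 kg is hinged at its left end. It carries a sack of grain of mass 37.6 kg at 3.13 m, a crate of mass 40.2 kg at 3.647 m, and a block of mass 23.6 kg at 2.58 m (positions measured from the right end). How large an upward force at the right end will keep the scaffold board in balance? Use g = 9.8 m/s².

F ≈ 369 N

Sum moments about the left end (the unknown pivot reaction has zero arm there).
Beam weight: 23.1 × 9.8 = 226.4 N down at 2.16 m → arm 2.16 m, τ = 226.4 × 2.16 = 489 N·m clockwise.
Sack of grain: 37.6 × 9.8 = 368.5 N down at 3.13 m → arm 1.19 m, τ = 368.5 × 1.19 = 438.5 N·m clockwise.
Crate: 40.2 × 9.8 = 394 N down at 3.647 m → arm 0.673 m, τ = 394 × 0.673 = 265.2 N·m clockwise.
Block: 23.6 × 9.8 = 231.3 N down at 2.58 m → arm 1.74 m, τ = 231.3 × 1.74 = 402.5 N·m clockwise.
Net moment of the loads = 1595 N·m clockwise.
The upward force F acts at the right end, arm 4.32 m, giving F × 4.32 counterclockwise.
Στ = 0 ⇒ F × 4.32 = 1595 ⇒ F = 1595 / 4.32 = 369 N.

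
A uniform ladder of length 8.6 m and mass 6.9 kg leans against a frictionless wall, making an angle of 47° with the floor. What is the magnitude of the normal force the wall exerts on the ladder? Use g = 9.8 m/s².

Taking torques about the foot of the ladder:
Ladder weight 6.9×9.8 = 67.62 N acts at 4.3 m along the ladder; its horizontal arm is 4.3·cos47° = 2.933 m → τ = 198.3 N·m clockwise.
Wall normal N acts horizontally at the top; its moment arm is the height L sinθ = 8.6·sin47° = 6.29 m, counterclockwise.
Στ = 0 ⇒ N × 6.29 = 198.3 ⇒ N = 31.5 N.

N_wall ≈ 31.5 N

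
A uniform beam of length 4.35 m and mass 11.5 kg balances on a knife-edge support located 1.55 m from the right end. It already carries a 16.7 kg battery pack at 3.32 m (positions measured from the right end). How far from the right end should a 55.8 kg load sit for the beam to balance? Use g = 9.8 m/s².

x ≈ 0.891 m from the right end

About the knife-edge support (at 1.55 m from the right end):
Beam weight: 11.5 × 9.8 = 112.7 N down at 2.175 m → arm 0.625 m, τ = 112.7 × 0.625 = 70.44 N·m counterclockwise.
Battery pack: 16.7 × 9.8 = 163.7 N down at 3.32 m → arm 1.77 m, τ = 163.7 × 1.77 = 289.7 N·m counterclockwise.
Net moment of existing loads = 360.1 N·m counterclockwise.
The load weighs 55.8 × 9.8 = 546.8 N and must supply an equal clockwise moment, so its lever arm about the knife-edge support is 360.1 / 546.8 = 0.659 m.
That puts it at 1.55 − 0.659 = 0.891 m from the right end.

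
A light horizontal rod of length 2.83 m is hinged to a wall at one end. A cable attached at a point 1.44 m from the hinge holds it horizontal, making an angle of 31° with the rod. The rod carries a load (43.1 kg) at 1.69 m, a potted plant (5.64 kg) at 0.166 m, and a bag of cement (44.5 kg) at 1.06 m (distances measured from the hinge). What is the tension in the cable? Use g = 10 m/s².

Choose the hinge as the axis so the unknown hinge reaction has zero arm there.
Load: 43.1 × 10 = 431 N down at 1.69 m → arm 1.69 m, τ = 431 × 1.69 = 728.4 N·m clockwise.
Potted plant: 5.64 × 10 = 56.4 N down at 0.166 m → arm 0.166 m, τ = 56.4 × 0.166 = 9.362 N·m clockwise.
Bag of cement: 44.5 × 10 = 445 N down at 1.06 m → arm 1.06 m, τ = 445 × 1.06 = 471.7 N·m clockwise.
Total clockwise load moment = 1209 N·m.
The cable tension T acts at 1.44 m; only its component perpendicular to the rod, T sinθ, produces torque. sin 31° = 0.515.
For rotational equilibrium, T × 1.44 × 0.515 = 1209, so T = 1209 / 0.7416 = 1630 N.

T ≈ 1630 N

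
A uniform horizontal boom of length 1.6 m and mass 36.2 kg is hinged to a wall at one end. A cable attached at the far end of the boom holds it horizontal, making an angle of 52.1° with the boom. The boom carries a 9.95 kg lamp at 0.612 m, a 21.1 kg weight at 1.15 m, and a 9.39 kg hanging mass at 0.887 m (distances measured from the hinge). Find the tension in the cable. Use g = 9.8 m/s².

Sum moments about the hinge (the unknown hinge reaction has zero arm there).
Beam weight: 36.2 × 9.8 = 354.8 N down at 0.8 m → arm 0.8 m, τ = 354.8 × 0.8 = 283.8 N·m clockwise.
Lamp: 9.95 × 9.8 = 97.51 N down at 0.612 m → arm 0.612 m, τ = 97.51 × 0.612 = 59.68 N·m clockwise.
Weight: 21.1 × 9.8 = 206.8 N down at 1.15 m → arm 1.15 m, τ = 206.8 × 1.15 = 237.8 N·m clockwise.
Hanging mass: 9.39 × 9.8 = 92.02 N down at 0.887 m → arm 0.887 m, τ = 92.02 × 0.887 = 81.62 N·m clockwise.
Total clockwise load moment = 662.9 N·m.
The cable tension T acts at 1.6 m; only its component perpendicular to the boom, T sinθ, produces torque. sin 52.1° = 0.7891.
Στ = 0 ⇒ T × 1.6 × 0.7891 = 662.9 ⇒ T = 662.9 / 1.263 = 525 N.

T ≈ 525 N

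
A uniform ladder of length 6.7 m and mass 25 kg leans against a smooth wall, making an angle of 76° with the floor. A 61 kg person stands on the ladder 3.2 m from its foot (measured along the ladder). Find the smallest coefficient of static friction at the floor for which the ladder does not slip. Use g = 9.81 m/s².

μ_min ≈ 0.121

Take moments about the foot of the ladder.
Ladder weight 25×9.81 = 245.2 N acts at 3.35 m along the ladder; its horizontal arm is 3.35·cos76° = 0.8104 m → τ = 198.7 N·m clockwise.
Person: 61×9.81 = 598.4 N at 3.2 m → arm 0.7742 m → τ = 463.3 N·m clockwise.
Wall normal N acts horizontally at the top; its moment arm is the height L sinθ = 6.7·sin76° = 6.501 m, counterclockwise.
Setting net torque to zero: N × 6.501 = 662 → N = 101.8 N.
ΣFx = 0 ⇒ f = N_wall = 101.8 N. ΣFy = 0 ⇒ N_floor = 843.6 N.
μ_min = f / N_floor = 101.8 / 843.6 = 0.121.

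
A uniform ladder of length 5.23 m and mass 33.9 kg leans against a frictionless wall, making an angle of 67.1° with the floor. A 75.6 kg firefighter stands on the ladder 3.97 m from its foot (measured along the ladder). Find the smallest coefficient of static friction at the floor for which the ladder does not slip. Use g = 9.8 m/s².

μ_min ≈ 0.287

Taking torques about the foot of the ladder:
Ladder weight 33.9×9.8 = 332.2 N acts at 2.615 m along the ladder; its horizontal arm is 2.615·cos67.1° = 1.018 m → τ = 338.2 N·m clockwise.
Firefighter: 75.6×9.8 = 740.9 N at 3.97 m → arm 1.545 m → τ = 1145 N·m clockwise.
Wall normal N acts horizontally at the top; its moment arm is the height L sinθ = 5.23·sin67.1° = 4.818 m, counterclockwise.
Στ = 0 ⇒ N × 4.818 = 1483 ⇒ N = 307.8 N.
ΣFx = 0 ⇒ f = N_wall = 307.8 N. ΣFy = 0 ⇒ N_floor = 1073 N.
μ_min = f / N_floor = 307.8 / 1073 = 0.287.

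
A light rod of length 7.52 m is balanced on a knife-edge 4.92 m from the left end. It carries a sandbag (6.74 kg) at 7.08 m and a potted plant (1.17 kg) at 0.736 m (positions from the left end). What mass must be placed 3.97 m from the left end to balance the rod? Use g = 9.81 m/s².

m ≈ 10.2 kg

Sum moments about the knife-edge (at 4.92 m from the left end) (the support reaction has zero arm there).
Sandbag: 6.74 × 9.81 = 66.12 N down at 7.08 m → arm 2.16 m, τ = 66.12 × 2.16 = 142.8 N·m clockwise.
Potted plant: 1.17 × 9.81 = 11.48 N down at 0.736 m → arm 4.184 m, τ = 11.48 × 4.184 = 48.03 N·m counterclockwise.
Net moment of known loads = 94.77 N·m clockwise.
An unknown mass m at 3.97 m has arm 0.95 m; its moment is m·g·0.95 counterclockwise.
Balancing moments: m × 9.81 × 0.95 = 94.77, giving m = 94.77 / (9.81 × 0.95) = 10.2 kg.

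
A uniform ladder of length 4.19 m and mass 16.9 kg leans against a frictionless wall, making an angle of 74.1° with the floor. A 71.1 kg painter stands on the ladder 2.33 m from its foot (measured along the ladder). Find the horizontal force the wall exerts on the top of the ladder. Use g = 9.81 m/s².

N_wall ≈ 134 N

About the foot of the ladder:
Ladder weight 16.9×9.81 = 165.8 N acts at 2.095 m along the ladder; its horizontal arm is 2.095·cos74.1° = 0.5739 m → τ = 95.15 N·m clockwise.
Painter: 71.1×9.81 = 697.5 N at 2.33 m → arm 0.6383 m → τ = 445.2 N·m clockwise.
Wall normal N acts horizontally at the top; its moment arm is the height L sinθ = 4.19·sin74.1° = 4.03 m, counterclockwise.
Balancing moments: N × 4.03 = 540.4, giving N = 134 N.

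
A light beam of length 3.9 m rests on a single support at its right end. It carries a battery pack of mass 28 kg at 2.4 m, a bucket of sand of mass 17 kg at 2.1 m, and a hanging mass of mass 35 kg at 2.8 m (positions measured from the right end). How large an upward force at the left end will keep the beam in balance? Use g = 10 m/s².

F ≈ 515 N

About the right end:
Battery pack: 28 × 10 = 280 N down at 2.4 m → arm 2.4 m, τ = 280 × 2.4 = 672 N·m counterclockwise.
Bucket of sand: 17 × 10 = 170 N down at 2.1 m → arm 2.1 m, τ = 170 × 2.1 = 357 N·m counterclockwise.
Hanging mass: 35 × 10 = 350 N down at 2.8 m → arm 2.8 m, τ = 350 × 2.8 = 980 N·m counterclockwise.
Net moment of the loads = 2009 N·m counterclockwise.
The upward force F acts at the left end, arm 3.9 m, giving F × 3.9 clockwise.
Setting net torque to zero: F × 3.9 = 2009 → F = 2009 / 3.9 = 515 N.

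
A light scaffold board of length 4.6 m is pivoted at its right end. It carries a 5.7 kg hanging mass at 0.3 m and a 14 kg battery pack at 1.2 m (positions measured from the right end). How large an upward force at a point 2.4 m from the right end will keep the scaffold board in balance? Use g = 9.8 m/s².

Choose the right end as the axis so the unknown pivot reaction has zero arm there.
Hanging mass: 5.7 × 9.8 = 55.86 N down at 0.3 m → arm 0.3 m, τ = 55.86 × 0.3 = 16.76 N·m counterclockwise.
Battery pack: 14 × 9.8 = 137.2 N down at 1.2 m → arm 1.2 m, τ = 137.2 × 1.2 = 164.6 N·m counterclockwise.
Net moment of the loads = 181.4 N·m counterclockwise.
The upward force F acts at a point 2.4 m from the right end, arm 2.4 m, giving F × 2.4 clockwise.
For rotational equilibrium, F × 2.4 = 181.4, so F = 181.4 / 2.4 = 75.6 N.

F ≈ 75.6 N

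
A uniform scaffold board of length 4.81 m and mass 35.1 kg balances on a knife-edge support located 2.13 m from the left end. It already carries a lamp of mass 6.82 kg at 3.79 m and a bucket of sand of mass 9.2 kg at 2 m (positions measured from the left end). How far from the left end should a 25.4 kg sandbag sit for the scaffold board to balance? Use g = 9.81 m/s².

x ≈ 1.35 m from the left end

Taking torques about the knife-edge support (at 2.13 m from the left end):
Beam weight: 35.1 × 9.81 = 344.3 N down at 2.405 m → arm 0.275 m, τ = 344.3 × 0.275 = 94.68 N·m clockwise.
Lamp: 6.82 × 9.81 = 66.9 N down at 3.79 m → arm 1.66 m, τ = 66.9 × 1.66 = 111.1 N·m clockwise.
Bucket of sand: 9.2 × 9.81 = 90.25 N down at 2 m → arm 0.13 m, τ = 90.25 × 0.13 = 11.73 N·m counterclockwise.
Net moment of existing loads = 194.1 N·m clockwise.
The sandbag weighs 25.4 × 9.81 = 249.2 N and must supply an equal counterclockwise moment, so its lever arm about the knife-edge support is 194.1 / 249.2 = 0.779 m.
That puts it at 2.13 − 0.779 = 1.35 m from the left end.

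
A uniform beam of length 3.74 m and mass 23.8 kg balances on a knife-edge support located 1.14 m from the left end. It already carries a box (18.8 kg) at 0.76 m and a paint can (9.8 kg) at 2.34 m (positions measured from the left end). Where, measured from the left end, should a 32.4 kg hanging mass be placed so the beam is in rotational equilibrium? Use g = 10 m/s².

Take moments about the knife-edge support (at 1.14 m from the left end).
Beam weight: 23.8 × 10 = 238 N down at 1.87 m → arm 0.73 m, τ = 238 × 0.73 = 173.7 N·m clockwise.
Box: 18.8 × 10 = 188 N down at 0.76 m → arm 0.38 m, τ = 188 × 0.38 = 71.44 N·m counterclockwise.
Paint can: 9.8 × 10 = 98 N down at 2.34 m → arm 1.2 m, τ = 98 × 1.2 = 117.6 N·m clockwise.
Net moment of existing loads = 219.9 N·m clockwise.
The hanging mass weighs 32.4 × 10 = 324 N and must supply an equal counterclockwise moment, so its lever arm about the knife-edge support is 219.9 / 324 = 0.679 m.
That puts it at 1.14 − 0.679 = 0.461 m from the left end.

x ≈ 0.461 m from the left end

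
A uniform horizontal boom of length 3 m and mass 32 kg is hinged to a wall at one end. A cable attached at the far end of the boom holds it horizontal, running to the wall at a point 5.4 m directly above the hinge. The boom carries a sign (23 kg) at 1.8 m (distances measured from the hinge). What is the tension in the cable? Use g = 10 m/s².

T ≈ 341 N

Taking torques about the hinge:
Beam weight: 32 × 10 = 320 N down at 1.5 m → arm 1.5 m, τ = 320 × 1.5 = 480 N·m clockwise.
Sign: 23 × 10 = 230 N down at 1.8 m → arm 1.8 m, τ = 230 × 1.8 = 414 N·m clockwise.
Total clockwise load moment = 894 N·m.
The cable tension T acts at 3 m; only its component perpendicular to the boom, T sinθ, produces torque. sinθ = h/√(h²+d²) = 5.4/√(5.4²+3²) = 0.8742.
Balancing moments: T × 3 × 0.8742 = 894, giving T = 894 / 2.623 = 341 N.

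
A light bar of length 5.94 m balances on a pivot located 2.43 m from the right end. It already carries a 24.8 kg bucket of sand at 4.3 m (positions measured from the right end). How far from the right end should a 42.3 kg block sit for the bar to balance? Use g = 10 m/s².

x ≈ 1.33 m from the right end

Sum moments about the pivot (at 2.43 m from the right end) (the support reaction has zero arm there).
Bucket of sand: 24.8 × 10 = 248 N down at 4.3 m → arm 1.87 m, τ = 248 × 1.87 = 463.8 N·m counterclockwise.
Net moment of existing loads = 463.8 N·m counterclockwise.
The block weighs 42.3 × 10 = 423 N and must supply an equal clockwise moment, so its lever arm about the pivot is 463.8 / 423 = 1.1 m.
That puts it at 2.43 − 1.1 = 1.33 m from the right end.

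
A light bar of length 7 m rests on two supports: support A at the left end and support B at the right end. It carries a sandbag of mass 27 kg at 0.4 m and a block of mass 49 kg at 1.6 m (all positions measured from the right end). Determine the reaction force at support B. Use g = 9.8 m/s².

About support A:
Sandbag: 27 × 9.8 = 264.6 N down at 0.4 m → arm 6.6 m, τ = 264.6 × 6.6 = 1746 N·m clockwise.
Block: 49 × 9.8 = 480.2 N down at 1.6 m → arm 5.4 m, τ = 480.2 × 5.4 = 2593 N·m clockwise.
Net load moment about support A = 4339 N·m clockwise.
Reaction R at support B is upward at 0 m, arm 7 m → moment R × 7 counterclockwise.
Balancing moments: R × 7 = 4339, giving R = 620 N.

R_B ≈ 620 N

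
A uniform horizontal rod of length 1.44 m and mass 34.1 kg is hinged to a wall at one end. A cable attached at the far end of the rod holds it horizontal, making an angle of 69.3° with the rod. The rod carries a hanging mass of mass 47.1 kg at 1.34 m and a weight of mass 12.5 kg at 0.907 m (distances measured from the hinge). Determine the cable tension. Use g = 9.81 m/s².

T ≈ 721 N

Sum moments about the hinge (the unknown hinge reaction has zero arm there).
Beam weight: 34.1 × 9.81 = 334.5 N down at 0.72 m → arm 0.72 m, τ = 334.5 × 0.72 = 240.8 N·m clockwise.
Hanging mass: 47.1 × 9.81 = 462.1 N down at 1.34 m → arm 1.34 m, τ = 462.1 × 1.34 = 619.2 N·m clockwise.
Weight: 12.5 × 9.81 = 122.6 N down at 0.907 m → arm 0.907 m, τ = 122.6 × 0.907 = 111.2 N·m clockwise.
Total clockwise load moment = 971.2 N·m.
The cable tension T acts at 1.44 m; only its component perpendicular to the rod, T sinθ, produces torque. sin 69.3° = 0.9354.
Στ = 0 ⇒ T × 1.44 × 0.9354 = 971.2 ⇒ T = 971.2 / 1.347 = 721 N.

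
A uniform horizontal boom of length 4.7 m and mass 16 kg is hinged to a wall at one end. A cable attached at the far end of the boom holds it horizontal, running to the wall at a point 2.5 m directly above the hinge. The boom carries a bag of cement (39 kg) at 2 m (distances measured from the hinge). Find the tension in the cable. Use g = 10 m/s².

T ≈ 524 N

Choose the hinge as the axis so the unknown hinge reaction has zero arm there.
Beam weight: 16 × 10 = 160 N down at 2.35 m → arm 2.35 m, τ = 160 × 2.35 = 376 N·m clockwise.
Bag of cement: 39 × 10 = 390 N down at 2 m → arm 2 m, τ = 390 × 2 = 780 N·m clockwise.
Total clockwise load moment = 1156 N·m.
The cable tension T acts at 4.7 m; only its component perpendicular to the boom, T sinθ, produces torque. sinθ = h/√(h²+d²) = 2.5/√(2.5²+4.7²) = 0.4696.
Balancing moments: T × 4.7 × 0.4696 = 1156, giving T = 1156 / 2.207 = 524 N.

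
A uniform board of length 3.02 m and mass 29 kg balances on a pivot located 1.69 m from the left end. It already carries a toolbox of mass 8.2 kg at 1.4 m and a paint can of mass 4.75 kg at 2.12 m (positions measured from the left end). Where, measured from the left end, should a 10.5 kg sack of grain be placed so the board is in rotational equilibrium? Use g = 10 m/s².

x ≈ 2.22 m from the left end

Choose the pivot (at 1.69 m from the left end) as the axis so the support reaction has zero arm there.
Beam weight: 29 × 10 = 290 N down at 1.51 m → arm 0.18 m, τ = 290 × 0.18 = 52.2 N·m counterclockwise.
Toolbox: 8.2 × 10 = 82 N down at 1.4 m → arm 0.29 m, τ = 82 × 0.29 = 23.78 N·m counterclockwise.
Paint can: 4.75 × 10 = 47.5 N down at 2.12 m → arm 0.43 m, τ = 47.5 × 0.43 = 20.43 N·m clockwise.
Net moment of existing loads = 55.55 N·m counterclockwise.
The sack of grain weighs 10.5 × 10 = 105 N and must supply an equal clockwise moment, so its lever arm about the pivot is 55.55 / 105 = 0.529 m.
That puts it at 1.69 + 0.529 = 2.22 m from the left end.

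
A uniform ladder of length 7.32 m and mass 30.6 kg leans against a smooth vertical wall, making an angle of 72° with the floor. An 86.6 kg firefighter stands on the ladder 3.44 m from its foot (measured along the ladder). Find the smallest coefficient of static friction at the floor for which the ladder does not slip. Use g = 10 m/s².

Take moments about the foot of the ladder.
Ladder weight 30.6×10 = 306 N acts at 3.66 m along the ladder; its horizontal arm is 3.66·cos72° = 1.131 m → τ = 346.1 N·m clockwise.
Firefighter: 86.6×10 = 866 N at 3.44 m → arm 1.063 m → τ = 920.6 N·m clockwise.
Wall normal N acts horizontally at the top; its moment arm is the height L sinθ = 7.32·sin72° = 6.962 m, counterclockwise.
Balancing moments: N × 6.962 = 1267, giving N = 182 N.
ΣFx = 0 ⇒ f = N_wall = 182 N. ΣFy = 0 ⇒ N_floor = 1172 N.
μ_min = f / N_floor = 182 / 1172 = 0.155.

μ_min ≈ 0.155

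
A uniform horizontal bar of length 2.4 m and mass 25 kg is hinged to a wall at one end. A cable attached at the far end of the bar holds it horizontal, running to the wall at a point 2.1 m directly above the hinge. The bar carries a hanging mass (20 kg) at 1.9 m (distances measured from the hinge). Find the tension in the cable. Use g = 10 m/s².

T ≈ 430 N

Choose the hinge as the axis so the unknown hinge reaction has zero arm there.
Beam weight: 25 × 10 = 250 N down at 1.2 m → arm 1.2 m, τ = 250 × 1.2 = 300 N·m clockwise.
Hanging mass: 20 × 10 = 200 N down at 1.9 m → arm 1.9 m, τ = 200 × 1.9 = 380 N·m clockwise.
Total clockwise load moment = 680 N·m.
The cable tension T acts at 2.4 m; only its component perpendicular to the bar, T sinθ, produces torque. sinθ = h/√(h²+d²) = 2.1/√(2.1²+2.4²) = 0.6585.
Στ = 0 ⇒ T × 2.4 × 0.6585 = 680 ⇒ T = 680 / 1.58 = 430 N.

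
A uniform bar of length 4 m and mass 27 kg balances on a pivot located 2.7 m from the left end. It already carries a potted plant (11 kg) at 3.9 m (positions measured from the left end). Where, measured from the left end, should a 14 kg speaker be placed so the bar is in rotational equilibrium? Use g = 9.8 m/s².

x ≈ 3.11 m from the left end

Sum moments about the pivot (at 2.7 m from the left end) (the support reaction has zero arm there).
Beam weight: 27 × 9.8 = 264.6 N down at 2 m → arm 0.7 m, τ = 264.6 × 0.7 = 185.2 N·m counterclockwise.
Potted plant: 11 × 9.8 = 107.8 N down at 3.9 m → arm 1.2 m, τ = 107.8 × 1.2 = 129.4 N·m clockwise.
Net moment of existing loads = 55.8 N·m counterclockwise.
The speaker weighs 14 × 9.8 = 137.2 N and must supply an equal clockwise moment, so its lever arm about the pivot is 55.8 / 137.2 = 0.407 m.
That puts it at 2.7 + 0.407 = 3.11 m from the left end.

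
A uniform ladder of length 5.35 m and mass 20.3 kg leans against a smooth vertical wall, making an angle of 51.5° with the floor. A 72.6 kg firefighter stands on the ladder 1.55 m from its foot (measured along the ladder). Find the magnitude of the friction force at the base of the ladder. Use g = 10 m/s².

f ≈ 248 N

Choose the foot of the ladder as the axis so the floor normal and friction both act there and drop out.
Ladder weight 20.3×10 = 203 N acts at 2.675 m along the ladder; its horizontal arm is 2.675·cos51.5° = 1.665 m → τ = 338 N·m clockwise.
Firefighter: 72.6×10 = 726 N at 1.55 m → arm 0.9649 m → τ = 700.5 N·m clockwise.
Wall normal N acts horizontally at the top; its moment arm is the height L sinθ = 5.35·sin51.5° = 4.187 m, counterclockwise.
Balancing moments: N × 4.187 = 1038, giving N = 248 N.
ΣFx = 0: friction at the foot balances the wall's push, so f = N_wall = 248 N.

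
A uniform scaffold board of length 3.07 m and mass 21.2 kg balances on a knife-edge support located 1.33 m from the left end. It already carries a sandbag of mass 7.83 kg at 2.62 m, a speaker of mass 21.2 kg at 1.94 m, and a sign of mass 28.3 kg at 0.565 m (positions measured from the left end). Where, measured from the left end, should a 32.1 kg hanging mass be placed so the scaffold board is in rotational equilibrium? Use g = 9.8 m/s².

x ≈ 1.15 m from the left end

About the knife-edge support (at 1.33 m from the left end):
Beam weight: 21.2 × 9.8 = 207.8 N down at 1.535 m → arm 0.205 m, τ = 207.8 × 0.205 = 42.6 N·m clockwise.
Sandbag: 7.83 × 9.8 = 76.73 N down at 2.62 m → arm 1.29 m, τ = 76.73 × 1.29 = 98.98 N·m clockwise.
Speaker: 21.2 × 9.8 = 207.8 N down at 1.94 m → arm 0.61 m, τ = 207.8 × 0.61 = 126.8 N·m clockwise.
Sign: 28.3 × 9.8 = 277.3 N down at 0.565 m → arm 0.765 m, τ = 277.3 × 0.765 = 212.1 N·m counterclockwise.
Net moment of existing loads = 56.28 N·m clockwise.
The hanging mass weighs 32.1 × 9.8 = 314.6 N and must supply an equal counterclockwise moment, so its lever arm about the knife-edge support is 56.28 / 314.6 = 0.179 m.
That puts it at 1.33 − 0.179 = 1.15 m from the left end.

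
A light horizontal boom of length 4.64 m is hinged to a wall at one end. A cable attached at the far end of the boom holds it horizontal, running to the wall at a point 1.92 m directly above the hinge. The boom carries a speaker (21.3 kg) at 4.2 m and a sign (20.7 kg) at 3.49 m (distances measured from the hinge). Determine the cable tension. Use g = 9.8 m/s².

About the hinge:
Speaker: 21.3 × 9.8 = 208.7 N down at 4.2 m → arm 4.2 m, τ = 208.7 × 4.2 = 876.5 N·m clockwise.
Sign: 20.7 × 9.8 = 202.9 N down at 3.49 m → arm 3.49 m, τ = 202.9 × 3.49 = 708.1 N·m clockwise.
Total clockwise load moment = 1585 N·m.
The cable tension T acts at 4.64 m; only its component perpendicular to the boom, T sinθ, produces torque. sinθ = h/√(h²+d²) = 1.92/√(1.92²+4.64²) = 0.3824.
Setting net torque to zero: T × 4.64 × 0.3824 = 1585 → T = 1585 / 1.774 = 893 N.

T ≈ 893 N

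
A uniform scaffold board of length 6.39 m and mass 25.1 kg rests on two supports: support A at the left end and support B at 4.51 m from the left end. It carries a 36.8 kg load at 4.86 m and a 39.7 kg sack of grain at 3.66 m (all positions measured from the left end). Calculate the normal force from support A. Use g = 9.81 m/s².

Choose support B as the axis so its reaction then has zero moment arm.
Beam weight: 25.1 × 9.81 = 246.2 N down at 3.195 m → arm 1.315 m, τ = 246.2 × 1.315 = 323.8 N·m counterclockwise.
Load: 36.8 × 9.81 = 361 N down at 4.86 m → arm 0.35 m, τ = 361 × 0.35 = 126.3 N·m clockwise.
Sack of grain: 39.7 × 9.81 = 389.5 N down at 3.66 m → arm 0.85 m, τ = 389.5 × 0.85 = 331.1 N·m counterclockwise.
Net load moment about support B = 528.6 N·m counterclockwise.
Reaction R at support A is upward at 0 m, arm 4.51 m → moment R × 4.51 clockwise.
Setting net torque to zero: R × 4.51 = 528.6 → R = 117 N.

R_A ≈ 117 N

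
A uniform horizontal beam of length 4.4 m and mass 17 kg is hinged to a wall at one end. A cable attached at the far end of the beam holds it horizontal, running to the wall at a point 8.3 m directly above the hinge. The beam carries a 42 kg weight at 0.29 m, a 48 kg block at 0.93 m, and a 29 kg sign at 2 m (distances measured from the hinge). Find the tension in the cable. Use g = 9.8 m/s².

Taking torques about the hinge:
Beam weight: 17 × 9.8 = 166.6 N down at 2.2 m → arm 2.2 m, τ = 166.6 × 2.2 = 366.5 N·m clockwise.
Weight: 42 × 9.8 = 411.6 N down at 0.29 m → arm 0.29 m, τ = 411.6 × 0.29 = 119.4 N·m clockwise.
Block: 48 × 9.8 = 470.4 N down at 0.93 m → arm 0.93 m, τ = 470.4 × 0.93 = 437.5 N·m clockwise.
Sign: 29 × 9.8 = 284.2 N down at 2 m → arm 2 m, τ = 284.2 × 2 = 568.4 N·m clockwise.
Total clockwise load moment = 1492 N·m.
The cable tension T acts at 4.4 m; only its component perpendicular to the beam, T sinθ, produces torque. sinθ = h/√(h²+d²) = 8.3/√(8.3²+4.4²) = 0.8835.
Setting net torque to zero: T × 4.4 × 0.8835 = 1492 → T = 1492 / 3.887 = 384 N.

T ≈ 384 N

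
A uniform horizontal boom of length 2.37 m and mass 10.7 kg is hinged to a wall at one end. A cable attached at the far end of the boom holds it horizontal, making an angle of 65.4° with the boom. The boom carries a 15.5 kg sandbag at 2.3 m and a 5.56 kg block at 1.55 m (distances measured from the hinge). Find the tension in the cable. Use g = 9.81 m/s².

T ≈ 259 N

About the hinge:
Beam weight: 10.7 × 9.81 = 105 N down at 1.185 m → arm 1.185 m, τ = 105 × 1.185 = 124.4 N·m clockwise.
Sandbag: 15.5 × 9.81 = 152.1 N down at 2.3 m → arm 2.3 m, τ = 152.1 × 2.3 = 349.8 N·m clockwise.
Block: 5.56 × 9.81 = 54.54 N down at 1.55 m → arm 1.55 m, τ = 54.54 × 1.55 = 84.54 N·m clockwise.
Total clockwise load moment = 558.7 N·m.
The cable tension T acts at 2.37 m; only its component perpendicular to the boom, T sinθ, produces torque. sin 65.4° = 0.9092.
Balancing moments: T × 2.37 × 0.9092 = 558.7, giving T = 558.7 / 2.155 = 259 N.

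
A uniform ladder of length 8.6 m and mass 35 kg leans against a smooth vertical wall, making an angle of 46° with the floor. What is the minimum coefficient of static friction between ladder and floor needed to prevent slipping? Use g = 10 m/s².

μ_min ≈ 0.483

About the foot of the ladder:
Ladder weight 35×10 = 350 N acts at 4.3 m along the ladder; its horizontal arm is 4.3·cos46° = 2.987 m → τ = 1045 N·m clockwise.
Wall normal N acts horizontally at the top; its moment arm is the height L sinθ = 8.6·sin46° = 6.186 m, counterclockwise.
Balancing moments: N × 6.186 = 1045, giving N = 168.9 N.
ΣFx = 0 ⇒ f = N_wall = 168.9 N. ΣFy = 0 ⇒ N_floor = 350 N.
μ_min = f / N_floor = 168.9 / 350 = 0.483.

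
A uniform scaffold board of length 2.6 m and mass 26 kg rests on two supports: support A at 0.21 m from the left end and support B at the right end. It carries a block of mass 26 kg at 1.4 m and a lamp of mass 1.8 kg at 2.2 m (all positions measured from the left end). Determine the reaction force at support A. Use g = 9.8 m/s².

R_A ≈ 269 N

About support B:
Beam weight: 26 × 9.8 = 254.8 N down at 1.3 m → arm 1.3 m, τ = 254.8 × 1.3 = 331.2 N·m counterclockwise.
Block: 26 × 9.8 = 254.8 N down at 1.4 m → arm 1.2 m, τ = 254.8 × 1.2 = 305.8 N·m counterclockwise.
Lamp: 1.8 × 9.8 = 17.64 N down at 2.2 m → arm 0.4 m, τ = 17.64 × 0.4 = 7.056 N·m counterclockwise.
Net load moment about support B = 644.1 N·m counterclockwise.
Reaction R at support A is upward at 0.21 m, arm 2.39 m → moment R × 2.39 clockwise.
Στ = 0 ⇒ R × 2.39 = 644.1 ⇒ R = 269 N.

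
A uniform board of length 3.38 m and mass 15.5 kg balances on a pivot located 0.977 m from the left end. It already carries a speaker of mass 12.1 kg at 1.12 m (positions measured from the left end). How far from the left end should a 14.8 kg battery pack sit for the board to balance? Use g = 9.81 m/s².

Choose the pivot (at 0.977 m from the left end) as the axis so the support reaction has zero arm there.
Beam weight: 15.5 × 9.81 = 152.1 N down at 1.69 m → arm 0.713 m, τ = 152.1 × 0.713 = 108.4 N·m clockwise.
Speaker: 12.1 × 9.81 = 118.7 N down at 1.12 m → arm 0.143 m, τ = 118.7 × 0.143 = 16.97 N·m clockwise.
Net moment of existing loads = 125.4 N·m clockwise.
The battery pack weighs 14.8 × 9.81 = 145.2 N and must supply an equal counterclockwise moment, so its lever arm about the pivot is 125.4 / 145.2 = 0.864 m.
That puts it at 0.977 − 0.864 = 0.113 m from the left end.

x ≈ 0.113 m from the left end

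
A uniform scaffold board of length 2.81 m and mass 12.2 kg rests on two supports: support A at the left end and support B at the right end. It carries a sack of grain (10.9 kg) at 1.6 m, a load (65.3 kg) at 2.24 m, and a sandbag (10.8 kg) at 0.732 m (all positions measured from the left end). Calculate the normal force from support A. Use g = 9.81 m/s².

R_A ≈ 314 N

Taking torques about support B:
Beam weight: 12.2 × 9.81 = 119.7 N down at 1.405 m → arm 1.405 m, τ = 119.7 × 1.405 = 168.2 N·m counterclockwise.
Sack of grain: 10.9 × 9.81 = 106.9 N down at 1.6 m → arm 1.21 m, τ = 106.9 × 1.21 = 129.3 N·m counterclockwise.
Load: 65.3 × 9.81 = 640.6 N down at 2.24 m → arm 0.57 m, τ = 640.6 × 0.57 = 365.1 N·m counterclockwise.
Sandbag: 10.8 × 9.81 = 105.9 N down at 0.732 m → arm 2.078 m, τ = 105.9 × 2.078 = 220.1 N·m counterclockwise.
Net load moment about support B = 882.7 N·m counterclockwise.
Reaction R at support A is upward at 0 m, arm 2.81 m → moment R × 2.81 clockwise.
Setting net torque to zero: R × 2.81 = 882.7 → R = 314 N.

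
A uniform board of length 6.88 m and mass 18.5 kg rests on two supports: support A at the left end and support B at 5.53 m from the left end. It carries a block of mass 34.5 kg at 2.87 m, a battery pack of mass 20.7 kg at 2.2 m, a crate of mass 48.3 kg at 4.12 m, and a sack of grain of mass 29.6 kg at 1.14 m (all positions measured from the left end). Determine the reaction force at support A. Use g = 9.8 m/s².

Choose support B as the axis so its reaction then has zero moment arm.
Beam weight: 18.5 × 9.8 = 181.3 N down at 3.44 m → arm 2.09 m, τ = 181.3 × 2.09 = 378.9 N·m counterclockwise.
Block: 34.5 × 9.8 = 338.1 N down at 2.87 m → arm 2.66 m, τ = 338.1 × 2.66 = 899.3 N·m counterclockwise.
Battery pack: 20.7 × 9.8 = 202.9 N down at 2.2 m → arm 3.33 m, τ = 202.9 × 3.33 = 675.7 N·m counterclockwise.
Crate: 48.3 × 9.8 = 473.3 N down at 4.12 m → arm 1.41 m, τ = 473.3 × 1.41 = 667.4 N·m counterclockwise.
Sack of grain: 29.6 × 9.8 = 290.1 N down at 1.14 m → arm 4.39 m, τ = 290.1 × 4.39 = 1274 N·m counterclockwise.
Net load moment about support B = 3895 N·m counterclockwise.
Reaction R at support A is upward at 0 m, arm 5.53 m → moment R × 5.53 clockwise.
Setting net torque to zero: R × 5.53 = 3895 → R = 704 N.

R_A ≈ 704 N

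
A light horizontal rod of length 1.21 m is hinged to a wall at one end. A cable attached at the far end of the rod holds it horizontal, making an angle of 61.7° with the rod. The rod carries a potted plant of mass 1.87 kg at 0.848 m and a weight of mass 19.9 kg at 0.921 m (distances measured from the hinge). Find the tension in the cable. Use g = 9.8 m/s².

Sum moments about the hinge (the unknown hinge reaction has zero arm there).
Potted plant: 1.87 × 9.8 = 18.33 N down at 0.848 m → arm 0.848 m, τ = 18.33 × 0.848 = 15.54 N·m clockwise.
Weight: 19.9 × 9.8 = 195 N down at 0.921 m → arm 0.921 m, τ = 195 × 0.921 = 179.6 N·m clockwise.
Total clockwise load moment = 195.1 N·m.
The cable tension T acts at 1.21 m; only its component perpendicular to the rod, T sinθ, produces torque. sin 61.7° = 0.8805.
Στ = 0 ⇒ T × 1.21 × 0.8805 = 195.1 ⇒ T = 195.1 / 1.065 = 183 N.

T ≈ 183 N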